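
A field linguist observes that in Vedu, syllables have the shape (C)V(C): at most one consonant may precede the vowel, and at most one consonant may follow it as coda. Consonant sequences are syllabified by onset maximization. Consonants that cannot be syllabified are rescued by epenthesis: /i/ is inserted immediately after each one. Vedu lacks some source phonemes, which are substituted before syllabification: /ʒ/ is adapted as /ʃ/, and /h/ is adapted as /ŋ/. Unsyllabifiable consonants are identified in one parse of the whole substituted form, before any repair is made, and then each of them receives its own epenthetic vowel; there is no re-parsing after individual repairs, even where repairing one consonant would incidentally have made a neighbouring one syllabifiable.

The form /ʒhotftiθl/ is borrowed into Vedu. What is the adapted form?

Substitution: /ʒ/ → /ʃ/, /h/ → /ŋ/, giving /ʃŋotftiθl/.
Syllabifying with onset maximization leaves /ʃ/, /f/, /l/ stranded (at most one coda consonant is licensed; onsets are limited to one consonant).
Inserting the epenthetic vowel yields /ʃ/ → /ʃi/, /f/ → /fi/, /l/ → /li/.

ʃiŋotfitiθli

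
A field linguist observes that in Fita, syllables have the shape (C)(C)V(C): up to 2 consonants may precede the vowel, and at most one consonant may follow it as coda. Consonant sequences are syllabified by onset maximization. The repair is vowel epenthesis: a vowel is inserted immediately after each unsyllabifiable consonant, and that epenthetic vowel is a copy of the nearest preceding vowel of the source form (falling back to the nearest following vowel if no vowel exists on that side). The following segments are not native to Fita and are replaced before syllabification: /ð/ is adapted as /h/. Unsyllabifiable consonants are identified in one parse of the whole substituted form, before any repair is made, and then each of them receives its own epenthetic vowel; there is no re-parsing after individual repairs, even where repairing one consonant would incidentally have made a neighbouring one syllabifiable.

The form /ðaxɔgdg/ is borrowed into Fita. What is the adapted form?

Substitution: /ð/ → /h/, giving /haxɔgdg/.
Under (C)(C)V(C), the unsyllabifiable consonants are /d/, /g/ (at most one coda consonant is licensed; onsets may contain at most 2 consonants).
Epenthesis after each stranded consonant: /d/ → /dɔ/, /g/ → /gɔ/.

haxɔgdɔgɔ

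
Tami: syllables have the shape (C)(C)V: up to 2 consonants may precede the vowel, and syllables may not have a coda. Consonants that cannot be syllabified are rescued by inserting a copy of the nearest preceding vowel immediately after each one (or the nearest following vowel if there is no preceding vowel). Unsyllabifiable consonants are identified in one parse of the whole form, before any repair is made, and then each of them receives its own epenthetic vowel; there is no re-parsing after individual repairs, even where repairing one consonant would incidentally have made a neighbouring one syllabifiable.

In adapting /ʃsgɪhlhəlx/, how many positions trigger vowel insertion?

4

The unsyllabifiable consonants are /ʃ/, /h/, /l/, /x/; each receives one epenthetic vowel.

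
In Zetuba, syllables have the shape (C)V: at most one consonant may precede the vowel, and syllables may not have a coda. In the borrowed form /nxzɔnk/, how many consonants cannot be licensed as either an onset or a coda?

4

Syllabifying with onset maximization leaves /n/, /x/, /n/, /k/ stranded (no codas are permitted; onsets are limited to one consonant).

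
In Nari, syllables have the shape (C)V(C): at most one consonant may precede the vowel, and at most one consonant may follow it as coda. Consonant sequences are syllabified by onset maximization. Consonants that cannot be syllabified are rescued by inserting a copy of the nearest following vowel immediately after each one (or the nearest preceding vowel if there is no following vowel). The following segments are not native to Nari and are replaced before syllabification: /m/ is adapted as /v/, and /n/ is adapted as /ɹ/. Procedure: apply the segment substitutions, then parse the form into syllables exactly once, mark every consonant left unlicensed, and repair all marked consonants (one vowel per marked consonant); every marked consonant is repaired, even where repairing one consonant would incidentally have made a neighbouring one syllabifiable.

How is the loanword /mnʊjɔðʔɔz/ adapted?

vʊɹʊjɔðʔɔz

Substitution: /m/ → /v/, /n/ → /ɹ/, giving /vɹʊjɔðʔɔz/.
The consonants /v/ cannot be parsed into a legal (C)V(C) syllable (at most one coda consonant is licensed; onsets are limited to one consonant).
Inserting the epenthetic vowel yields /v/ → /vʊ/.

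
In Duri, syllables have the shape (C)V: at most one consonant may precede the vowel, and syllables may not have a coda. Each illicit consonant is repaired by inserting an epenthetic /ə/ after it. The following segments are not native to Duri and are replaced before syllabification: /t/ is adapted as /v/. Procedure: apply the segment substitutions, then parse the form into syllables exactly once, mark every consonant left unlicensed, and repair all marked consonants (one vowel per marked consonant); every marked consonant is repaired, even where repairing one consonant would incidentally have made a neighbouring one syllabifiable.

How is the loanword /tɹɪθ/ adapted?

vəɹɪθə

Substitution: /t/ → /v/, giving /vɹɪθ/.
Syllabifying with onset maximization leaves /v/, /θ/ stranded (no codas are permitted; onsets are limited to one consonant).
Epenthesis after each stranded consonant: /v/ → /və/, /θ/ → /θə/.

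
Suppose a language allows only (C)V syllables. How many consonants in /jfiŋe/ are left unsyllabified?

The consonants /j/ cannot be parsed into a legal (C)V syllable (no codas are permitted; onsets are limited to one consonant).

1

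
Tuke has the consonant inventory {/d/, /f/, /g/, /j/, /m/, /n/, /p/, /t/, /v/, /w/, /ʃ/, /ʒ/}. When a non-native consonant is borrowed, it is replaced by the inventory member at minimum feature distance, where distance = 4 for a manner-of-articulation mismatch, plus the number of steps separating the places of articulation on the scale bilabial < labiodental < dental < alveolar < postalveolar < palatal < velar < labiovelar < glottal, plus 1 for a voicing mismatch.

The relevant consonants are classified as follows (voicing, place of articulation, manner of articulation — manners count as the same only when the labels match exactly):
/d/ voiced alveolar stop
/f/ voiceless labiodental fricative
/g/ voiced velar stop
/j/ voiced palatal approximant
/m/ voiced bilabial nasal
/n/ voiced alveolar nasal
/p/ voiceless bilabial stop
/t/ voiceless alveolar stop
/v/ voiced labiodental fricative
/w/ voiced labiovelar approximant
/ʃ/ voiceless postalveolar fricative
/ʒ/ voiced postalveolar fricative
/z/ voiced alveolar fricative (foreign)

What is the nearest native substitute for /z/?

/ʒ/ is closest: same manner (fricative), place distance 1 (alveolar→postalveolar), same voicing; total 1. Next closest is /v/ at distance 2.

ʒ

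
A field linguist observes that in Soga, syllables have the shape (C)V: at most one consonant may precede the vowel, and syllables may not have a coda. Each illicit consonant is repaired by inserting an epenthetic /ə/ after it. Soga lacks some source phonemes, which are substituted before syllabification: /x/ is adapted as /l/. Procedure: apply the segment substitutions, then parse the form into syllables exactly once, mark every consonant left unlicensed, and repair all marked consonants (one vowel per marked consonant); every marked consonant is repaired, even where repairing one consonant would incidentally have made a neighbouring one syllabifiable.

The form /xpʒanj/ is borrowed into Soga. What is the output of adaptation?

Substitution: /x/ → /l/, giving /lpʒanj/.
Syllabifying with onset maximization leaves /l/, /p/, /n/, /j/ stranded (no codas are permitted; onsets are limited to one consonant).
Epenthesis after each stranded consonant: /l/ → /lə/, /p/ → /pə/, /n/ → /nə/, /j/ → /jə/.

ləpəʒanəjə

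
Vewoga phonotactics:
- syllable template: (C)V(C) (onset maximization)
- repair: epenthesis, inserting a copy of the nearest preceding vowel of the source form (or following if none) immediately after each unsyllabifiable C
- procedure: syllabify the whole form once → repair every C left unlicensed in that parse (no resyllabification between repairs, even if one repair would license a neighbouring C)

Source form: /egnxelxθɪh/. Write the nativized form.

egnexelxeθɪh

The consonants /n/, /x/ cannot be parsed into a legal (C)V(C) syllable (at most one coda consonant is licensed; onsets are limited to one consonant).
Epenthesis after each stranded consonant: /n/ → /ne/, /x/ → /xe/.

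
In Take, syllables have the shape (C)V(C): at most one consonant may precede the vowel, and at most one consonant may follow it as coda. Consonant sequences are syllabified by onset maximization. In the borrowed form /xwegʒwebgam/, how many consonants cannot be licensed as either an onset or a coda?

2

Under (C)V(C), the unsyllabifiable consonants are /x/, /ʒ/ (at most one coda consonant is licensed; onsets are limited to one consonant).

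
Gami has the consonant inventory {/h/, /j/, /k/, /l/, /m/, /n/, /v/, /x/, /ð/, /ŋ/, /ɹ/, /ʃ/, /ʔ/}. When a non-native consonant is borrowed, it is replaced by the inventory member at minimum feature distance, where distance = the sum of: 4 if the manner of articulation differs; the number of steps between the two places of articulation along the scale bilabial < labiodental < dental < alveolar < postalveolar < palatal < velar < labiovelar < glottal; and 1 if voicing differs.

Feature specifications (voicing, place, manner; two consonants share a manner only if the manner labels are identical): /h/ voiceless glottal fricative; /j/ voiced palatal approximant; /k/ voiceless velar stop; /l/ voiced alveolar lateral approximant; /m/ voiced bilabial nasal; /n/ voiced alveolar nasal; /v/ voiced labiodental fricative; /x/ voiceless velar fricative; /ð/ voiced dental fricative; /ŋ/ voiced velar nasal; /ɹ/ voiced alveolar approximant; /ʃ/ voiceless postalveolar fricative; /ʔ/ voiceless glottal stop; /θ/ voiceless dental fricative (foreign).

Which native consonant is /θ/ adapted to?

/ð/ is closest: same manner (fricative), place distance 0 (dental→dental), voicing differs (+1); total 1. Next closest is /v/ at distance 2.

ð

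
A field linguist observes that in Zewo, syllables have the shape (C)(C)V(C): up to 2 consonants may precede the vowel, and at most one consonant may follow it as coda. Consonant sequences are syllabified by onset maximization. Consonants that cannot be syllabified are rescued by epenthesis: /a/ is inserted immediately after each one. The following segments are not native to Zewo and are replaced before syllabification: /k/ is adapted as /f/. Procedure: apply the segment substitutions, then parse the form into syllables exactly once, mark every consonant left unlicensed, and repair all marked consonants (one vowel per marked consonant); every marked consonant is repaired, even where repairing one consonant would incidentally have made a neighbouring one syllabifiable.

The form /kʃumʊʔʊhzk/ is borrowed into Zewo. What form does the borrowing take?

fʃumʊʔʊhzafa

Substitution: /k/ → /f/, giving /fʃumʊʔʊhzf/.
Under (C)(C)V(C), the unsyllabifiable consonants are /z/, /f/ (at most one coda consonant is licensed; onsets may contain at most 2 consonants).
Each unlicensed consonant becomes the onset of a new syllable: /z/ → /za/, /f/ → /fa/.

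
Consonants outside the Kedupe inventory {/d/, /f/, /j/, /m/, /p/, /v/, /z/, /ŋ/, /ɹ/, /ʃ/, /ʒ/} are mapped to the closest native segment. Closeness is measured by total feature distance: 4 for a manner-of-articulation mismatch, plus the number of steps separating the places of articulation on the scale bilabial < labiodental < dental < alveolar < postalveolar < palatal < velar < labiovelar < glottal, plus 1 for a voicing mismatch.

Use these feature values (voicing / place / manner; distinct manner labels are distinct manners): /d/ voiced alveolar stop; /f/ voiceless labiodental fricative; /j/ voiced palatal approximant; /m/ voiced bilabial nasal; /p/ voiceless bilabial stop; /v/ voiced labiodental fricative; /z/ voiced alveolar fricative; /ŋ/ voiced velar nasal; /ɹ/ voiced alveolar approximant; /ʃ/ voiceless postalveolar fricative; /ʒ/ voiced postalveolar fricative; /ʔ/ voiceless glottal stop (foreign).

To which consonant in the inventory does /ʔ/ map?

/d/ is closest: same manner (stop), place distance 5 (glottal→alveolar), voicing differs (+1); total 6. Next closest is /ŋ/ at distance 7.

d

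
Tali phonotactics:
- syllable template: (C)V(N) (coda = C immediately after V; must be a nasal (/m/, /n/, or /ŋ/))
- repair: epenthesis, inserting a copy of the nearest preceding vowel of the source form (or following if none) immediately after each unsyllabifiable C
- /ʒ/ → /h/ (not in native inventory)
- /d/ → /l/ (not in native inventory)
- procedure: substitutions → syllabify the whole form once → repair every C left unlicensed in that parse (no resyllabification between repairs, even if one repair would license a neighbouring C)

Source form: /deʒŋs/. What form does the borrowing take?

leheŋese

Substitution: /d/ → /l/, /ʒ/ → /h/, giving /lehŋs/.
Under (C)V(N), the unsyllabifiable consonants are /h/, /ŋ/, /s/ (only a nasal (/m/, /n/, or /ŋ/) is licensed in coda position; onsets are limited to one consonant).
Epenthesis after each stranded consonant: /h/ → /he/, /ŋ/ → /ŋe/, /s/ → /se/.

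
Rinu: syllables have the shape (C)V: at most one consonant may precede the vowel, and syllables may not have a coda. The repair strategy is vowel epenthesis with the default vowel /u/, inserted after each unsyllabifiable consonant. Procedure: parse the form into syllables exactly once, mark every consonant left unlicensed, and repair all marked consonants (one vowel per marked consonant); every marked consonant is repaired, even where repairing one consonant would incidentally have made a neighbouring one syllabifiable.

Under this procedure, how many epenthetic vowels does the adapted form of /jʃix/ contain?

2

The unsyllabifiable consonants are /j/, /x/; each receives one epenthetic vowel.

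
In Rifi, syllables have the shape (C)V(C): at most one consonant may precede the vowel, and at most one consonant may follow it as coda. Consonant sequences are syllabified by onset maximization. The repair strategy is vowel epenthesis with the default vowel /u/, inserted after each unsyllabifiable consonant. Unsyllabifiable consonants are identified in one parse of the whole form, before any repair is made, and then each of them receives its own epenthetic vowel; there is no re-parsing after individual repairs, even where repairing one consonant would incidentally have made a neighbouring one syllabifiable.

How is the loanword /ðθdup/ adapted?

ðuθudup

The consonants /ð/, /θ/ cannot be parsed into a legal (C)V(C) syllable (at most one coda consonant is licensed; onsets are limited to one consonant).
Epenthesis after each stranded consonant: /ð/ → /ðu/, /θ/ → /θu/.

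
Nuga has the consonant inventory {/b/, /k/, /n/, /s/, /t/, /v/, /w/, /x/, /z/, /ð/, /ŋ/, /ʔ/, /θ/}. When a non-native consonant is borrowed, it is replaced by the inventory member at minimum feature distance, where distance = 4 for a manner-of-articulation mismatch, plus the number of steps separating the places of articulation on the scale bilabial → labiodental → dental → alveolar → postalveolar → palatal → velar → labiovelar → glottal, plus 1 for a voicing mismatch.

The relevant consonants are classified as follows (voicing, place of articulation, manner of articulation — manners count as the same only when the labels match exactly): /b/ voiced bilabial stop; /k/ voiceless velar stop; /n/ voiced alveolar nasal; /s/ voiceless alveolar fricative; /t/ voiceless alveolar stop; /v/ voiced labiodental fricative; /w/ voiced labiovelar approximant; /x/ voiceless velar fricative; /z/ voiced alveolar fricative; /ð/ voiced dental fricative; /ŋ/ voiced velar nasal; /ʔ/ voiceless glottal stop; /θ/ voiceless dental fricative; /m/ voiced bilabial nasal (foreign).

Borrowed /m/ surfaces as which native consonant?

/n/ is closest: same manner (nasal), place distance 3 (bilabial→alveolar), same voicing; total 3. Next closest is /b/ at distance 4.

n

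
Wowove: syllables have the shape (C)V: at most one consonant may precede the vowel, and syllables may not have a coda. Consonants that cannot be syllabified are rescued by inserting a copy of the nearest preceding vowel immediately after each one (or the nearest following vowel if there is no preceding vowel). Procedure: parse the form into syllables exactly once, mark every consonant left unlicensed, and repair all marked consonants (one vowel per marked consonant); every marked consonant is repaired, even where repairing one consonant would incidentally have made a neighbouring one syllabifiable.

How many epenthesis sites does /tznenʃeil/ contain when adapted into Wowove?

4

The unsyllabifiable consonants are /t/, /z/, /n/, /l/; each receives one epenthetic vowel.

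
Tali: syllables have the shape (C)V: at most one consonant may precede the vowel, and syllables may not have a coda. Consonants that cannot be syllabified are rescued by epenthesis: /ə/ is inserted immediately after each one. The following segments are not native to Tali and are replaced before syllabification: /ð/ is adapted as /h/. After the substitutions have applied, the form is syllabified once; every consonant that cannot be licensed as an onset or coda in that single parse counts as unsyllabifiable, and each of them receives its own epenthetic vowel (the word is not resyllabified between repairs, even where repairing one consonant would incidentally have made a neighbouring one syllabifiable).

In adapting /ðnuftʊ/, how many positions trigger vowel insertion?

2

After substitution the input is /hnuftʊ/.
The unsyllabifiable consonants are /h/, /f/; each receives one epenthetic vowel.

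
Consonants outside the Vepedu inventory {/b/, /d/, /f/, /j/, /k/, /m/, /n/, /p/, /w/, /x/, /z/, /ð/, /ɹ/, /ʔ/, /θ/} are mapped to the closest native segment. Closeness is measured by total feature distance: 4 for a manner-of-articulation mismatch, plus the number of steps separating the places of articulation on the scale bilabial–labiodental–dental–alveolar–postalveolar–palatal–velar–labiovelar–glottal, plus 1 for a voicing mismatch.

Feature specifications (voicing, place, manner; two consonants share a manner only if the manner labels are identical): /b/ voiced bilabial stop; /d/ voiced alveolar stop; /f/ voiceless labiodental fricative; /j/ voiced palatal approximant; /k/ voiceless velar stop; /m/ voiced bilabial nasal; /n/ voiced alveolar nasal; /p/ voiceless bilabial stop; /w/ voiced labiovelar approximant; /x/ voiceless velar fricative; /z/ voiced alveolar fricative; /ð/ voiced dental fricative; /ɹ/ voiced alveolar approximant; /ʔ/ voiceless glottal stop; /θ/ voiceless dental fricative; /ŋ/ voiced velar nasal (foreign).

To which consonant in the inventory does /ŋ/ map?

n

/n/ is closest: same manner (nasal), place distance 3 (velar→alveolar), same voicing; total 3. Next closest is /j/ at distance 5.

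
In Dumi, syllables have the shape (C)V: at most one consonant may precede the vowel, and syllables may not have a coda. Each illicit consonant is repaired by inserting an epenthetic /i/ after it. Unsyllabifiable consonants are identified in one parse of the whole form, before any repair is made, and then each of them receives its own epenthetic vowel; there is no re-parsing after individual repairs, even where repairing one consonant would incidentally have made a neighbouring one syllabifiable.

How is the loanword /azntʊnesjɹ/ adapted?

azinitʊnesijiɹi

Syllabifying with onset maximization leaves /z/, /n/, /s/, /j/, /ɹ/ stranded (no codas are permitted; onsets are limited to one consonant).
Inserting the epenthetic vowel yields /z/ → /zi/, /n/ → /ni/, /s/ → /si/, /j/ → /ji/, /ɹ/ → /ɹi/.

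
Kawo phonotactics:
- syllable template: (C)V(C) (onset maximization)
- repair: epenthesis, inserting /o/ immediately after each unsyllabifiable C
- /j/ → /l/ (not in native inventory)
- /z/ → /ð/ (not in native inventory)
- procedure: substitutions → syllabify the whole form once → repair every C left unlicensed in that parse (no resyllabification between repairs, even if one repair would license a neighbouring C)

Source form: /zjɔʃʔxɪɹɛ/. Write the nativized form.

ðolɔʃʔoxɪɹɛ

Substitution: /z/ → /ð/, /j/ → /l/, giving /ðlɔʃʔxɪɹɛ/.
The consonants /ð/, /ʔ/ cannot be parsed into a legal (C)V(C) syllable (at most one coda consonant is licensed; onsets are limited to one consonant).
Inserting the epenthetic vowel yields /ð/ → /ðo/, /ʔ/ → /ʔo/.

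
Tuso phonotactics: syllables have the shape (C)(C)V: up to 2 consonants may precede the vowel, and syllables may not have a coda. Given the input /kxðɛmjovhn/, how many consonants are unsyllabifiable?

4

The consonants /k/, /v/, /h/, /n/ cannot be parsed into a legal (C)(C)V syllable (no codas are permitted; onsets may contain at most 2 consonants).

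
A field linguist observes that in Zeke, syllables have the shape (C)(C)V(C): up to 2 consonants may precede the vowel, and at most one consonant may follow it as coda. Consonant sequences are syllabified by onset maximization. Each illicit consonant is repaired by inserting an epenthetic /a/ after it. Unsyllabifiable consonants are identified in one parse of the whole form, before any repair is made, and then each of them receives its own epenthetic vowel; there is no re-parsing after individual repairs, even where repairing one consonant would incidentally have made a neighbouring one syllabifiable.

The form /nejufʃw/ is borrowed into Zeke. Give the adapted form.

nejufʃawa

Syllabifying with onset maximization leaves /ʃ/, /w/ stranded (at most one coda consonant is licensed; onsets may contain at most 2 consonants).
Each unlicensed consonant becomes the onset of a new syllable: /ʃ/ → /ʃa/, /w/ → /wa/.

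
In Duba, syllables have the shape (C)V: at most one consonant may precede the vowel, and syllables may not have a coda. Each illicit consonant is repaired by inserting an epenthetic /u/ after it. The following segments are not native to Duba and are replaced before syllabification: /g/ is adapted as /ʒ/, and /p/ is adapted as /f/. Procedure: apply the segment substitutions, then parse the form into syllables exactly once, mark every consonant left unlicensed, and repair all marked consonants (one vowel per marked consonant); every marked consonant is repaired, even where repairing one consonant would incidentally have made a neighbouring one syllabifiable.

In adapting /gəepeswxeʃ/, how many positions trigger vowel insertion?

3

After substitution the input is /ʒəefeswxeʃ/.
The unsyllabifiable consonants are /s/, /w/, /ʃ/; each receives one epenthetic vowel.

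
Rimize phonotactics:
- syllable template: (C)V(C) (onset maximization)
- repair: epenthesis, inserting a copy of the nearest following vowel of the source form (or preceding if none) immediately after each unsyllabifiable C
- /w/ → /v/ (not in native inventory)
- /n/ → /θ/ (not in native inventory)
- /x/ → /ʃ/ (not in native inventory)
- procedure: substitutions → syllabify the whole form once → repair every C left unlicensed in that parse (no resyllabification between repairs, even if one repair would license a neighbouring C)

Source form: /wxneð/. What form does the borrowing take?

veʃeθeð

Substitution: /w/ → /v/, /x/ → /ʃ/, /n/ → /θ/, giving /vʃθeð/.
Syllabifying with onset maximization leaves /v/, /ʃ/ stranded (at most one coda consonant is licensed; onsets are limited to one consonant).
Epenthesis after each stranded consonant: /v/ → /ve/, /ʃ/ → /ʃe/.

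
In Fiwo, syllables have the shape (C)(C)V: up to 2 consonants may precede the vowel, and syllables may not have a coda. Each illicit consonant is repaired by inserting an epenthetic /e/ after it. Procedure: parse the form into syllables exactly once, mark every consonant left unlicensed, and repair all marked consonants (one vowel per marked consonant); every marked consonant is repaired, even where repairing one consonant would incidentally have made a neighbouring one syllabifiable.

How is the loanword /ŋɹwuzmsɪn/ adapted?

Syllabifying with onset maximization leaves /ŋ/, /z/, /n/ stranded (no codas are permitted; onsets may contain at most 2 consonants).
Each unlicensed consonant becomes the onset of a new syllable: /ŋ/ → /ŋe/, /z/ → /ze/, /n/ → /ne/.

ŋeɹwuzemsɪne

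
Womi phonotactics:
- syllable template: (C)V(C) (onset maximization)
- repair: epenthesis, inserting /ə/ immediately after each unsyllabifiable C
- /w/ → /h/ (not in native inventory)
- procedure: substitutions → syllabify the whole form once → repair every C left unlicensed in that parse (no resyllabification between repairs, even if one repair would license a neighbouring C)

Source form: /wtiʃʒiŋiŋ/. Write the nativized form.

hətiʃʒiŋiŋ

Substitution: /w/ → /h/, giving /htiʃʒiŋiŋ/.
Syllabifying with onset maximization leaves /h/ stranded (at most one coda consonant is licensed; onsets are limited to one consonant).
Inserting the epenthetic vowel yields /h/ → /hə/.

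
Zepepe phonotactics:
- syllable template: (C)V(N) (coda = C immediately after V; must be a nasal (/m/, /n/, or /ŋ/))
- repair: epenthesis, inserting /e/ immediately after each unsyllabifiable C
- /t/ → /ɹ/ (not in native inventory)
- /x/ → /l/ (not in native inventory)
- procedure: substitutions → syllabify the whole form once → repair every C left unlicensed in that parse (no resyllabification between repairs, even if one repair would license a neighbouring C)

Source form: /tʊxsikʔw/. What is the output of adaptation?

Substitution: /t/ → /ɹ/, /x/ → /l/, giving /ɹʊlsikʔw/.
The consonants /l/, /k/, /ʔ/, /w/ cannot be parsed into a legal (C)V(N) syllable (only a nasal (/m/, /n/, or /ŋ/) is licensed in coda position; onsets are limited to one consonant).
Each unlicensed consonant becomes the onset of a new syllable: /l/ → /le/, /k/ → /ke/, /ʔ/ → /ʔe/, /w/ → /we/.

ɹʊlesikeʔewe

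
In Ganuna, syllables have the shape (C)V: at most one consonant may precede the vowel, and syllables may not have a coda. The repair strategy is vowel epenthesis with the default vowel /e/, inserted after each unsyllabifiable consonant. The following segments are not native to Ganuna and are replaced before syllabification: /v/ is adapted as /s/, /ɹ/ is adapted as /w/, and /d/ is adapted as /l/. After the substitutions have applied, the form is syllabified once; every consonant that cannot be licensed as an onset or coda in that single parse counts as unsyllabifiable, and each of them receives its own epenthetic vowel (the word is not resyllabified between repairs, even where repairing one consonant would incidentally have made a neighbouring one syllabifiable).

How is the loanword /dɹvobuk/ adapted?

lewesobuke

Substitution: /d/ → /l/, /ɹ/ → /w/, /v/ → /s/, giving /lwsobuk/.
Under (C)V, the unsyllabifiable consonants are /l/, /w/, /k/ (no codas are permitted; onsets are limited to one consonant).
Inserting the epenthetic vowel yields /l/ → /le/, /w/ → /we/, /k/ → /ke/.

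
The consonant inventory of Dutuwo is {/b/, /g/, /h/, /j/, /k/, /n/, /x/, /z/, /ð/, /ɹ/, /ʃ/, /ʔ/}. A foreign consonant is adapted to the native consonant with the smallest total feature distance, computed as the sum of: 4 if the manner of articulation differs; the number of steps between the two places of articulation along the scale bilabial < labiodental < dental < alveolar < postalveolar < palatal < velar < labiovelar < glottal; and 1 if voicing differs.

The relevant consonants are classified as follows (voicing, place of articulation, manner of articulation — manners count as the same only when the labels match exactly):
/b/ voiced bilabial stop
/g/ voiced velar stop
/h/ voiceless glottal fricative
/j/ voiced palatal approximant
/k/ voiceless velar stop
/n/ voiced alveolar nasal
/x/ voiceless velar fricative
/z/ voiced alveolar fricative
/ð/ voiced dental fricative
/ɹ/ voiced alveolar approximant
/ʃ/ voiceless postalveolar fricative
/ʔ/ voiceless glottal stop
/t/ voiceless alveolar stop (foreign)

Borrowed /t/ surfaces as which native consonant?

k

/k/ is closest: same manner (stop), place distance 3 (alveolar→velar), same voicing; total 3. Next closest is /b/ at distance 4.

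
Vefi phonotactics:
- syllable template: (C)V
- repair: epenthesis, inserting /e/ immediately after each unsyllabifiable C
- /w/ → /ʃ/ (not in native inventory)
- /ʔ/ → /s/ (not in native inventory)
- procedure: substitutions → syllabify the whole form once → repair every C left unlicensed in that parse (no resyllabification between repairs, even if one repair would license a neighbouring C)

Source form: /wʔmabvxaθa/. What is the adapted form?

Substitution: /w/ → /ʃ/, /ʔ/ → /s/, giving /ʃsmabvxaθa/.
The consonants /ʃ/, /s/, /b/, /v/ cannot be parsed into a legal (C)V syllable (no codas are permitted; onsets are limited to one consonant).
Epenthesis after each stranded consonant: /ʃ/ → /ʃe/, /s/ → /se/, /b/ → /be/, /v/ → /ve/.

ʃesemabevexaθa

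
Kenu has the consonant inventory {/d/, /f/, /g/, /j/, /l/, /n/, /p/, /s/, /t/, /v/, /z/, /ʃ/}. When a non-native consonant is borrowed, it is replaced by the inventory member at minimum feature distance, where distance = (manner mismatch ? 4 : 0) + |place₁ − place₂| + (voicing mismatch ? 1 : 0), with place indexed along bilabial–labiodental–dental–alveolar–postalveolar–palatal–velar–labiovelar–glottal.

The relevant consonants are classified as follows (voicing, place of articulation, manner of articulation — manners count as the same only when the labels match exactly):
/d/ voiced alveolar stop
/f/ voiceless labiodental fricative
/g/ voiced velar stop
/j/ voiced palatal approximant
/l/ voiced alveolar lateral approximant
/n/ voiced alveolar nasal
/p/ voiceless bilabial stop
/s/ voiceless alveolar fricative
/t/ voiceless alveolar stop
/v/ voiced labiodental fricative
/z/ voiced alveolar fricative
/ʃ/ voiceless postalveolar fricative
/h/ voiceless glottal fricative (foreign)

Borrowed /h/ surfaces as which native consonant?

ʃ

/ʃ/ is closest: same manner (fricative), place distance 4 (glottal→postalveolar), same voicing; total 4. Next closest is /s/ at distance 5.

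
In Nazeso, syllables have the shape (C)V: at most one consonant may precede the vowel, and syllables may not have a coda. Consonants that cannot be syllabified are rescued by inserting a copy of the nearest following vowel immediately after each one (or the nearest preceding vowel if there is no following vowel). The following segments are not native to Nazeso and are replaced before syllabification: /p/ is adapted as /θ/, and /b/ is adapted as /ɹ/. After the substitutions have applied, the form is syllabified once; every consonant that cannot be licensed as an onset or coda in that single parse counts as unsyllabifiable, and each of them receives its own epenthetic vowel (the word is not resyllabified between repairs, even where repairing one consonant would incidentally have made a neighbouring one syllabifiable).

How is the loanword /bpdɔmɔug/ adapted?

ɹɔθɔdɔmɔugu

Substitution: /b/ → /ɹ/, /p/ → /θ/, giving /ɹθdɔmɔug/.
The consonants /ɹ/, /θ/, /g/ cannot be parsed into a legal (C)V syllable (no codas are permitted; onsets are limited to one consonant).
Inserting the epenthetic vowel yields /ɹ/ → /ɹɔ/, /θ/ → /θɔ/, /g/ → /gu/.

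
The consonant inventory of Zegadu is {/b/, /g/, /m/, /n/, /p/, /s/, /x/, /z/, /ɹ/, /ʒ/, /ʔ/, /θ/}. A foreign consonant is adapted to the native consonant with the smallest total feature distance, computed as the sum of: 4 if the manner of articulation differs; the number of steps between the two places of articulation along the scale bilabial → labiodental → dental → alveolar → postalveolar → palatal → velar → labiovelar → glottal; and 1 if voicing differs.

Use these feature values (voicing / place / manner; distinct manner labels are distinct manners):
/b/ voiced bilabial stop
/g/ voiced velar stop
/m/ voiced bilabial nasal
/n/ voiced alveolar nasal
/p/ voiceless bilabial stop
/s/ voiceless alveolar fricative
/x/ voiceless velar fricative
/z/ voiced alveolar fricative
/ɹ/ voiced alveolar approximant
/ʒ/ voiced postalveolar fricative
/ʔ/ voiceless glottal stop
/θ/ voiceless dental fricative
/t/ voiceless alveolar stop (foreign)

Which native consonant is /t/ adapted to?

/p/ is closest: same manner (stop), place distance 3 (alveolar→bilabial), same voicing; total 3. Next closest is /b/ at distance 4.

p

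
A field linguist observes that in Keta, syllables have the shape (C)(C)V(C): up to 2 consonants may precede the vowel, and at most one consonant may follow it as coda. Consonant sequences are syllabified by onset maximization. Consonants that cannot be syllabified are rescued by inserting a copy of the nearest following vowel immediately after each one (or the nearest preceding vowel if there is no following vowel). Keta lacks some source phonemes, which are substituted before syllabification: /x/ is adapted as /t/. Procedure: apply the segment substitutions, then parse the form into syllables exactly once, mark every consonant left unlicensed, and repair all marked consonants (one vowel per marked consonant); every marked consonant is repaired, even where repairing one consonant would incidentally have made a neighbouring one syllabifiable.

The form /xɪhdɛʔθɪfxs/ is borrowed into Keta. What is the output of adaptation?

tɪhdɛʔθɪftɪsɪ

Substitution: /x/ → /t/, giving /tɪhdɛʔθɪfts/.
Syllabifying with onset maximization leaves /t/, /s/ stranded (at most one coda consonant is licensed; onsets may contain at most 2 consonants).
Inserting the epenthetic vowel yields /t/ → /tɪ/, /s/ → /sɪ/.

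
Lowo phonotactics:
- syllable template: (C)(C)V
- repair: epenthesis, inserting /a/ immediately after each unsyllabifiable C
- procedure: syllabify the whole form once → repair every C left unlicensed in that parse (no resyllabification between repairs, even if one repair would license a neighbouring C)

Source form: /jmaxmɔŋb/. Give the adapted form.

The consonants /ŋ/, /b/ cannot be parsed into a legal (C)(C)V syllable (no codas are permitted; onsets may contain at most 2 consonants).
Inserting the epenthetic vowel yields /ŋ/ → /ŋa/, /b/ → /ba/.

jmaxmɔŋaba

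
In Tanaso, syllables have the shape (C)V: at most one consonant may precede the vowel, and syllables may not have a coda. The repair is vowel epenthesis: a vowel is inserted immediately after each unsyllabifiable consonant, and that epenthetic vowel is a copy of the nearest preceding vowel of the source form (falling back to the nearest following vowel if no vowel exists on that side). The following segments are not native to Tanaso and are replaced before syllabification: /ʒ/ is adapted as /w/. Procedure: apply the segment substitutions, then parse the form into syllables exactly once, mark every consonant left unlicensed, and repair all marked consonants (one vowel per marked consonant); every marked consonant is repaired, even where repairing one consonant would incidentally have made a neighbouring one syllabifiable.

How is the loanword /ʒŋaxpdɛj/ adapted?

Substitution: /ʒ/ → /w/, giving /wŋaxpdɛj/.
Syllabifying with onset maximization leaves /w/, /x/, /p/, /j/ stranded (no codas are permitted; onsets are limited to one consonant).
Epenthesis after each stranded consonant: /w/ → /wa/, /x/ → /xa/, /p/ → /pa/, /j/ → /jɛ/.

waŋaxapadɛjɛ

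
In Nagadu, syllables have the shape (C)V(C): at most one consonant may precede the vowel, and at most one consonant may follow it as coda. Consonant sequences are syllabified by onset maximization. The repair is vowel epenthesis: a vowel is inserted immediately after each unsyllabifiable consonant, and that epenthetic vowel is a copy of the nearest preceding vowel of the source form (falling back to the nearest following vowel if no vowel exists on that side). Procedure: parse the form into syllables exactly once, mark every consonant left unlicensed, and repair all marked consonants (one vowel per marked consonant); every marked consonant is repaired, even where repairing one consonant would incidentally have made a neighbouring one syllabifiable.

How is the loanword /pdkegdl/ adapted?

pedekegdele

Under (C)V(C), the unsyllabifiable consonants are /p/, /d/, /d/, /l/ (at most one coda consonant is licensed; onsets are limited to one consonant).
Epenthesis after each stranded consonant: /p/ → /pe/, /d/ → /de/, /d/ → /de/, /l/ → /le/.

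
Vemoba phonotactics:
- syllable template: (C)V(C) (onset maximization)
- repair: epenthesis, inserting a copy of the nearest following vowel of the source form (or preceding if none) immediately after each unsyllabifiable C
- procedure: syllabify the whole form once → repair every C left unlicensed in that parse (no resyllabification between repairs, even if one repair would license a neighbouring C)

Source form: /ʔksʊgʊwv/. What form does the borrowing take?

The consonants /ʔ/, /k/, /v/ cannot be parsed into a legal (C)V(C) syllable (at most one coda consonant is licensed; onsets are limited to one consonant).
Epenthesis after each stranded consonant: /ʔ/ → /ʔʊ/, /k/ → /kʊ/, /v/ → /vʊ/.

ʔʊkʊsʊgʊwvʊ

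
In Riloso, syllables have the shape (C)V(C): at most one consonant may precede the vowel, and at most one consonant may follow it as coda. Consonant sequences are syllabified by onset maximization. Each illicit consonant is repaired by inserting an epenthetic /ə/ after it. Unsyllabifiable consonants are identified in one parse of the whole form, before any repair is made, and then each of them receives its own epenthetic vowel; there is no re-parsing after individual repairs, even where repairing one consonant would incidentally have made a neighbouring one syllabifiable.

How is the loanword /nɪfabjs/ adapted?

nɪfabjəsə

Syllabifying with onset maximization leaves /j/, /s/ stranded (at most one coda consonant is licensed; onsets are limited to one consonant).
Each unlicensed consonant becomes the onset of a new syllable: /j/ → /jə/, /s/ → /sə/.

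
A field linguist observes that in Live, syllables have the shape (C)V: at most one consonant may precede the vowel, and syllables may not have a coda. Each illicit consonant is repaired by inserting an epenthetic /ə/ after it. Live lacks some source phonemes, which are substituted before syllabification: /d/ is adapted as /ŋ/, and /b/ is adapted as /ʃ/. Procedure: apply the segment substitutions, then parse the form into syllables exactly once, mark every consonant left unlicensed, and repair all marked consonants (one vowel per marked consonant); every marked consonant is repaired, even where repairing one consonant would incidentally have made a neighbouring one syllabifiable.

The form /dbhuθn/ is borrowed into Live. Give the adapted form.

Substitution: /d/ → /ŋ/, /b/ → /ʃ/, giving /ŋʃhuθn/.
Syllabifying with onset maximization leaves /ŋ/, /ʃ/, /θ/, /n/ stranded (no codas are permitted; onsets are limited to one consonant).
Inserting the epenthetic vowel yields /ŋ/ → /ŋə/, /ʃ/ → /ʃə/, /θ/ → /θə/, /n/ → /nə/.

ŋəʃəhuθənə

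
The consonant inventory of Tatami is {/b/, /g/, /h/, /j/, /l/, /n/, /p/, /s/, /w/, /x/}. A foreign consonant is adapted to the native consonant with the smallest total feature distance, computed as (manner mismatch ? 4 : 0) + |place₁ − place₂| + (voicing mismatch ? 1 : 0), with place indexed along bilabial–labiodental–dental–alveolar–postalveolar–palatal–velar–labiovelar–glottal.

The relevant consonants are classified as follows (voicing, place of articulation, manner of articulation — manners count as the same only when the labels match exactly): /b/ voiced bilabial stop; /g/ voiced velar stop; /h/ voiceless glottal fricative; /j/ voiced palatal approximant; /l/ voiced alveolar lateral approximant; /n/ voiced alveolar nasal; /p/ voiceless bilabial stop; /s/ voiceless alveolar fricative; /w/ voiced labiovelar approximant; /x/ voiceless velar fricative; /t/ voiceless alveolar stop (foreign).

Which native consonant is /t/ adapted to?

p

/p/ is closest: same manner (stop), place distance 3 (alveolar→bilabial), same voicing; total 3. Next closest is /b/ at distance 4.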